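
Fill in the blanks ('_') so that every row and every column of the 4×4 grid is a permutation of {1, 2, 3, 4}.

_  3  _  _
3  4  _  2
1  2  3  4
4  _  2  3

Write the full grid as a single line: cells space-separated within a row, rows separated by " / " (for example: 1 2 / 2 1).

2 3 4 1 / 3 4 1 2 / 1 2 3 4 / 4 1 2 3

(r1,c1) = 2
(r1,c4) = 1
(r2,c3) = 1
(r4,c2) = 1
(r1,c3) = 4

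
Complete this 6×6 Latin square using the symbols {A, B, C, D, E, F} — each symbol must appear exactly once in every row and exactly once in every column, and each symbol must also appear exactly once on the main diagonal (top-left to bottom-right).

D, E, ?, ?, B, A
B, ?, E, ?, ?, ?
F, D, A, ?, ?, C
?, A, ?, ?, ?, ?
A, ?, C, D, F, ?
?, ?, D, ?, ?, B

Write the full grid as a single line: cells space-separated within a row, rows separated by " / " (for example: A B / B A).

(r1,c3): row 1 has {A,B,D,E}; column 3 has {A,C,D,E}, so it must be F.
(r1,c4): row 1 has {A,B,D,E,F}; column 4 has {D}, so it must be C.
(r2,c2): row 2 has {B,E}; column 2 has {A,D,E}; the diagonal has {A,B,D,F}, so it must be C.
(r3,c5): row 3 has {A,C,D,F}; column 5 has {B,F}, so it must be E.
(r4,c3): row 4 has {A}; column 3 has {A,C,D,E,F}, so it must be B.
(r4,c4): row 4 has {A,B}; column 4 has {C,D}; the diagonal has {A,B,C,D,F}, so it must be E.
(r5,c2): row 5 has {A,C,D,F}; column 2 has {A,C,D,E}, so it must be B.
(r5,c6): row 5 has {A,B,C,D,F}; column 6 has {A,B,C}, so it must be E.
(r6,c2): row 6 has {B,D}; column 2 has {A,B,C,D,E}, so it must be F.
(r6,c4): row 6 has {B,D,F}; column 4 has {C,D,E}, so it must be A.
(r6,c5): row 6 has {A,B,D,F}; column 5 has {B,E,F}, so it must be C.
(r2,c4): row 2 has {B,C,E}; column 4 has {A,C,D,E}, so it must be F.
(r2,c6): row 2 has {B,C,E,F}; column 6 has {A,B,C,E}, so it must be D.
(r3,c4): row 3 has {A,C,D,E,F}; column 4 has {A,C,D,E,F}, so it must be B.
(r4,c1): row 4 has {A,B,E}; column 1 has {A,B,D,F}, so it must be C.
(r4,c5): row 4 has {A,B,C,E}; column 5 has {B,C,E,F}, so it must be D.
(r4,c6): row 4 has {A,B,C,D,E}; column 6 has {A,B,C,D,E}, so it must be F.
(r6,c1): row 6 has {A,B,C,D,F}; column 1 has {A,B,C,D,F}, so it must be E.
(r2,c5): row 2 has {B,C,D,E,F}; column 5 has {B,C,D,E,F}, so it must be A.

D E F C B A / B C E F A D / F D A B E C / C A B E D F / A B C D F E / E F D A C B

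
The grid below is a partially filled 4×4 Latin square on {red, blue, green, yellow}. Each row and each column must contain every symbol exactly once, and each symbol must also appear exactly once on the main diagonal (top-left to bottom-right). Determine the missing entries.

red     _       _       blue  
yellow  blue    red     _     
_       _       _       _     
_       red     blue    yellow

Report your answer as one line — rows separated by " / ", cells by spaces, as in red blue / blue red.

red green yellow blue / yellow blue red green / blue yellow green red / green red blue yellow

(r2,c4) = green
(r3,c3) = green
(r3,c4) = red
(r4,c1) = green
(r1,c3) = yellow
(r3,c1) = blue
(r3,c2) = yellow
(r1,c2) = green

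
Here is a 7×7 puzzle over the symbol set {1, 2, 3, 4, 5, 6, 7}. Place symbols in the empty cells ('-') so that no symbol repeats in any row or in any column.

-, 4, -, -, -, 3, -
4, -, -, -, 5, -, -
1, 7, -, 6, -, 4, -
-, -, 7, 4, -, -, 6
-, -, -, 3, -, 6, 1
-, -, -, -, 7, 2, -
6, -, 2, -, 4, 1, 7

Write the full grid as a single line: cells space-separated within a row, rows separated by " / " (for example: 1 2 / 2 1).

2 4 1 7 6 3 5 / 4 1 6 2 5 7 3 / 1 7 5 6 3 4 2 / 3 2 7 4 1 5 6 / 7 5 4 3 2 6 1 / 5 6 3 1 7 2 4 / 6 3 2 5 4 1 7

(r2,c6) = 7
(r4,c6) = 5
(r5,c5) = 2
(r7,c4) = 5
(r3,c5) = 3
(r4,c5) = 1
(r5,c2) = 5
(r5,c3) = 4
(r6,c4) = 1
(r7,c2) = 3
(r1,c5) = 6
(r2,c4) = 2
(r2,c7) = 3
(r3,c3) = 5
(r3,c7) = 2
(r4,c2) = 2
(r5,c1) = 7
(r6,c2) = 6
(r6,c3) = 3
(r1,c3) = 1
(r1,c4) = 7
(r1,c7) = 5
(r2,c2) = 1
(r2,c3) = 6
(r4,c1) = 3
(r6,c1) = 5
(r6,c7) = 4
(r1,c1) = 2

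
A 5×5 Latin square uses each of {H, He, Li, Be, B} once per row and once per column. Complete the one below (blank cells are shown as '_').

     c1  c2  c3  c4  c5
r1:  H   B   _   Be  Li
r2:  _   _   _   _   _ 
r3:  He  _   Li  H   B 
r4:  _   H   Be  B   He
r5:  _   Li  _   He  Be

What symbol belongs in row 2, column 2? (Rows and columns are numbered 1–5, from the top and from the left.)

He

Cell (r1,c3): row 1 has {H,Li,Be,B}; column 3 has {Li,Be} → He.
Cell (r2,c4): row 2 is empty so far; column 4 has {H,He,Be,B} → Li.
Cell (r2,c5): row 2 has {Li}; column 5 has {He,Li,Be,B} → H.
Cell (r3,c2): row 3 has {H,He,Li,B}; column 2 has {H,Li,B} → Be.
Cell (r4,c1): row 4 has {H,He,Be,B}; column 1 has {H,He} → Li.
Cell (r5,c1): row 5 has {He,Li,Be}; column 1 has {H,He,Li} → B.
Cell (r5,c3): row 5 has {He,Li,Be,B}; column 3 has {He,Li,Be} → H.
Cell (r2,c1): row 2 has {H,Li}; column 1 has {H,He,Li,B} → Be.
Cell (r2,c2): row 2 has {H,Li,Be}; column 2 has {H,Li,Be,B} → He.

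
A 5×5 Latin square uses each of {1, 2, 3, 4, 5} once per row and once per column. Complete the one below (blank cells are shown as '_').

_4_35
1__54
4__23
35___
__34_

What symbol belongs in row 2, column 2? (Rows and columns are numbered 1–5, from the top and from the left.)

3

row 1 has {3,4,5}; column 1 has {1,3,4} — only 2 is left for (r1,c1).
row 1 has {2,3,4,5}; column 3 has {3} — only 1 is left for (r1,c3).
row 2 has {1,4,5}; column 3 has {1,3} — only 2 is left for (r2,c3).
row 3 has {2,3,4}; column 2 has {4,5} — only 1 is left for (r3,c2).
row 3 has {1,2,3,4}; column 3 has {1,2,3} — only 5 is left for (r3,c3).
row 4 has {3,5}; column 3 has {1,2,3,5} — only 4 is left for (r4,c3).
row 4 has {3,4,5}; column 4 has {2,3,4,5} — only 1 is left for (r4,c4).
row 4 has {1,3,4,5}; column 5 has {3,4,5} — only 2 is left for (r4,c5).
row 5 has {3,4}; column 1 has {1,2,3,4} — only 5 is left for (r5,c1).
row 5 has {3,4,5}; column 2 has {1,4,5} — only 2 is left for (r5,c2).
row 5 has {2,3,4,5}; column 5 has {2,3,4,5} — only 1 is left for (r5,c5).
row 2 has {1,2,4,5}; column 2 has {1,2,4,5} — only 3 is left for (r2,c2).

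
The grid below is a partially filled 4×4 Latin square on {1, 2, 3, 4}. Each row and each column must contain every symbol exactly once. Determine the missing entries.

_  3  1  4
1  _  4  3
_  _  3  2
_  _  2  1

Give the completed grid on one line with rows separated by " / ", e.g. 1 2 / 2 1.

row 1 has {1,3,4}; column 1 has {1} — only 2 is left for (r1,c1).
row 2 has {1,3,4}; column 2 has {3} — only 2 is left for (r2,c2).
row 3 has {2,3}; column 1 has {1,2} — only 4 is left for (r3,c1).
row 3 has {2,3,4}; column 2 has {2,3} — only 1 is left for (r3,c2).
row 4 has {1,2}; column 1 has {1,2,4} — only 3 is left for (r4,c1).
row 4 has {1,2,3}; column 2 has {1,2,3} — only 4 is left for (r4,c2).

2 3 1 4 / 1 2 4 3 / 4 1 3 2 / 3 4 2 1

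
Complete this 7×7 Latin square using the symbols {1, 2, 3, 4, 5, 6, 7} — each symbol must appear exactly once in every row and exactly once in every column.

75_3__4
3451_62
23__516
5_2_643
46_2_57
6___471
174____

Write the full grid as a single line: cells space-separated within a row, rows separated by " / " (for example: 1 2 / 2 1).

(r1,c6) = 2
(r2,c5) = 7
(r3,c3) = 7
(r3,c4) = 4
(r4,c2) = 1
(r4,c4) = 7
(r6,c2) = 2
(r6,c3) = 3
(r6,c4) = 5
(r7,c4) = 6
(r7,c6) = 3
(r7,c7) = 5
(r1,c5) = 1
(r5,c3) = 1
(r5,c5) = 3
(r7,c5) = 2
(r1,c3) = 6

7 5 6 3 1 2 4 / 3 4 5 1 7 6 2 / 2 3 7 4 5 1 6 / 5 1 2 7 6 4 3 / 4 6 1 2 3 5 7 / 6 2 3 5 4 7 1 / 1 7 4 6 2 3 5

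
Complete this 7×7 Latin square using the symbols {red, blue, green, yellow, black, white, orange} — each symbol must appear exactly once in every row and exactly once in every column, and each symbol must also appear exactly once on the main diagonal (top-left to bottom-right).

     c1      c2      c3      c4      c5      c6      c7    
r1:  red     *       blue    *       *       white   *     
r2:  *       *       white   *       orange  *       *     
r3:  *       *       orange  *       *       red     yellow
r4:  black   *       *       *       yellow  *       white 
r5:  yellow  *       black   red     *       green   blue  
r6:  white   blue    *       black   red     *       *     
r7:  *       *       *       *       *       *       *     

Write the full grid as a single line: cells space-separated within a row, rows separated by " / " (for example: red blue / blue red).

red yellow blue orange green white black / green black white yellow orange blue red / blue white orange green black red yellow / black green red blue yellow orange white / yellow orange black red white green blue / white blue green black red yellow orange / orange red yellow white blue black green

row 5 has {red,blue,green,yellow,black}; column 5 has {red,yellow,orange}; the diagonal has {red,orange} — only white is left for (r5,c5).
row 6 has {red,blue,black,white}; column 6 has {red,green,white}; the diagonal has {red,white,orange} — only yellow is left for (r6,c6).
row 5 has {red,blue,green,yellow,black,white}; column 2 has {blue} — only orange is left for (r5,c2).
row 6 has {red,blue,yellow,black,white}; column 3 has {blue,black,white,orange} — only green is left for (r6,c3).
row 6 has {red,blue,green,yellow,black,white}; column 7 has {blue,yellow,white} — only orange is left for (r6,c7).
row 4 has {yellow,black,white}; column 3 has {blue,green,black,white,orange} — only red is left for (r4,c3).
row 7 is empty so far; column 3 has {red,blue,green,black,white,orange} — only yellow is left for (r7,c3).
row 4 has {red,yellow,black,white}; column 2 has {blue,orange} — only green is left for (r4,c2).
row 4 has {red,green,yellow,black,white}; column 4 has {red,black}; the diagonal has {red,yellow,white,orange} — only blue is left for (r4,c4).
row 4 has {red,blue,green,yellow,black,white}; column 6 has {red,green,yellow,white} — only orange is left for (r4,c6).
row 2 has {white,orange}; column 2 has {blue,green,orange}; the diagonal has {red,blue,yellow,white,orange} — only black is left for (r2,c2).
row 2 has {black,white,orange}; column 6 has {red,green,yellow,white,orange} — only blue is left for (r2,c6).
row 3 has {red,yellow,orange}; column 2 has {blue,green,black,orange} — only white is left for (r3,c2).
row 3 has {red,yellow,white,orange}; column 4 has {red,blue,black} — only green is left for (r3,c4).
row 7 has {yellow}; column 2 has {blue,green,black,white,orange} — only red is left for (r7,c2).
row 7 has {red,yellow}; column 6 has {red,blue,green,yellow,white,orange} — only black is left for (r7,c6).
row 7 has {red,yellow,black}; column 7 has {blue,yellow,white,orange}; the diagonal has {red,blue,yellow,black,white,orange} — only green is left for (r7,c7).
row 1 has {red,blue,white}; column 2 has {red,blue,green,black,white,orange} — only yellow is left for (r1,c2).
row 1 has {red,blue,yellow,white}; column 4 has {red,blue,green,black} — only orange is left for (r1,c4).
row 1 has {red,blue,yellow,white,orange}; column 7 has {blue,green,yellow,white,orange} — only black is left for (r1,c7).
row 2 has {blue,black,white,orange}; column 1 has {red,yellow,black,white} — only green is left for (r2,c1).
row 2 has {blue,green,black,white,orange}; column 4 has {red,blue,green,black,orange} — only yellow is left for (r2,c4).
row 2 has {blue,green,yellow,black,white,orange}; column 7 has {blue,green,yellow,black,white,orange} — only red is left for (r2,c7).
row 3 has {red,green,yellow,white,orange}; column 1 has {red,green,yellow,black,white} — only blue is left for (r3,c1).
row 3 has {red,blue,green,yellow,white,orange}; column 5 has {red,yellow,white,orange} — only black is left for (r3,c5).
row 7 has {red,green,yellow,black}; column 1 has {red,blue,green,yellow,black,white} — only orange is left for (r7,c1).
row 7 has {red,green,yellow,black,orange}; column 4 has {red,blue,green,yellow,black,orange} — only white is left for (r7,c4).
row 7 has {red,green,yellow,black,white,orange}; column 5 has {red,yellow,black,white,orange} — only blue is left for (r7,c5).
row 1 has {red,blue,yellow,black,white,orange}; column 5 has {red,blue,yellow,black,white,orange} — only green is left for (r1,c5).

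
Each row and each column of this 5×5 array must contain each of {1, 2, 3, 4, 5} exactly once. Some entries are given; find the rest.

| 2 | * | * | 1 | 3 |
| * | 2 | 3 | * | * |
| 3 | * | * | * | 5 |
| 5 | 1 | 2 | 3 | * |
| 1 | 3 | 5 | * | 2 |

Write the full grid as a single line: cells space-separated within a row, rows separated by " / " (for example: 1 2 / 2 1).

2 5 4 1 3 / 4 2 3 5 1 / 3 4 1 2 5 / 5 1 2 3 4 / 1 3 5 4 2

(r1,c3) = 4
(r2,c1) = 4
(r2,c4) = 5
(r2,c5) = 1
(r3,c2) = 4
(r3,c3) = 1
(r3,c4) = 2
(r4,c5) = 4
(r5,c4) = 4
(r1,c2) = 5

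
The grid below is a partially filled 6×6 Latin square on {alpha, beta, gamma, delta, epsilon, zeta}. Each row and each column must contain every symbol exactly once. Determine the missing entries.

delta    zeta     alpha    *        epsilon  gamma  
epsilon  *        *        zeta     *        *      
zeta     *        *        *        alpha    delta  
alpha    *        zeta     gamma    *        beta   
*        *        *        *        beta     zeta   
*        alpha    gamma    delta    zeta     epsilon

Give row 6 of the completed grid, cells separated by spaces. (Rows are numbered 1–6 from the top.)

At row 1, column 4: row 1 has {alpha,gamma,delta,epsilon,zeta}; column 4 has {gamma,delta,zeta}; that leaves beta.
At row 2, column 6: row 2 has {epsilon,zeta}; column 6 has {beta,gamma,delta,epsilon,zeta}; that leaves alpha.
At row 3, column 4: row 3 has {alpha,delta,zeta}; column 4 has {beta,gamma,delta,zeta}; that leaves epsilon.
At row 4, column 5: row 4 has {alpha,beta,gamma,zeta}; column 5 has {alpha,beta,epsilon,zeta}; that leaves delta.
At row 5, column 1: row 5 has {beta,zeta}; column 1 has {alpha,delta,epsilon,zeta}; that leaves gamma.
At row 5, column 4: row 5 has {beta,gamma,zeta}; column 4 has {beta,gamma,delta,epsilon,zeta}; that leaves alpha.
At row 6, column 1: row 6 has {alpha,gamma,delta,epsilon,zeta}; column 1 has {alpha,gamma,delta,epsilon,zeta}; that leaves beta.

beta alpha gamma delta zeta epsilon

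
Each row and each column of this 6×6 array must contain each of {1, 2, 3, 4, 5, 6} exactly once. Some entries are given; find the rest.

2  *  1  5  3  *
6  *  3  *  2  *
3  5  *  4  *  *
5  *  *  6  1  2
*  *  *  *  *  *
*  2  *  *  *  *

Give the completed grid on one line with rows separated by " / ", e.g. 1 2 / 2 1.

2 6 1 5 3 4 / 6 4 3 1 2 5 / 3 5 2 4 6 1 / 5 3 4 6 1 2 / 4 1 6 2 5 3 / 1 2 5 3 4 6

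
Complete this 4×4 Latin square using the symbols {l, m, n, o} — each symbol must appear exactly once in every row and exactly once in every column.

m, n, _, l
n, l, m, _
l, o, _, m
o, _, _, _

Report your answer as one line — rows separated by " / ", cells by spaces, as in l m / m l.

m n o l / n l m o / l o n m / o m l n

(r1,c3) = o
(r2,c4) = o
(r3,c3) = n
(r4,c2) = m
(r4,c3) = l
(r4,c4) = n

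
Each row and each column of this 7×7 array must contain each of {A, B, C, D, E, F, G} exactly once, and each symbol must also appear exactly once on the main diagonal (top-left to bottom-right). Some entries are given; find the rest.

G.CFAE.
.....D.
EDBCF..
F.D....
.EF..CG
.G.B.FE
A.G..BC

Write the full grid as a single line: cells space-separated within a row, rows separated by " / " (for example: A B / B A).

(r1,c2) = B
(r1,c7) = D
(r2,c2) = A
(r2,c3) = E
(r2,c4) = G
(r3,c7) = A
(r4,c2) = C
(r4,c4) = E
(r4,c7) = B
(r5,c5) = D
(r6,c3) = A
(r6,c5) = C
(r7,c2) = F
(r7,c4) = D
(r7,c5) = E
(r2,c5) = B
(r2,c7) = F
(r3,c6) = G
(r4,c5) = G
(r4,c6) = A
(r5,c1) = B
(r5,c4) = A
(r6,c1) = D
(r2,c1) = C

G B C F A E D / C A E G B D F / E D B C F G A / F C D E G A B / B E F A D C G / D G A B C F E / A F G D E B C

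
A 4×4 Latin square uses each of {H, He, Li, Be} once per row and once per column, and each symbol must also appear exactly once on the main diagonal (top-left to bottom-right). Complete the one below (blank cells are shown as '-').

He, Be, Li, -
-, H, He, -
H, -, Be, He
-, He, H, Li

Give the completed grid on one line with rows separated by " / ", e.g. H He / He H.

He Be Li H / Li H He Be / H Li Be He / Be He H Li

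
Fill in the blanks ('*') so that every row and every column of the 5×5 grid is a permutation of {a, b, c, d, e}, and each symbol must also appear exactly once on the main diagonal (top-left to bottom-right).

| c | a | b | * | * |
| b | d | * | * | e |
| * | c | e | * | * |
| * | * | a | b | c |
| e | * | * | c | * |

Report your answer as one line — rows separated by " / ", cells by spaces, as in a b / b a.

row 1 has {a,b,c}; column 5 has {c,e} — only d is left for (r1,c5).
row 2 has {b,d,e}; column 3 has {a,b,e} — only c is left for (r2,c3).
row 2 has {b,c,d,e}; column 4 has {b,c} — only a is left for (r2,c4).
row 3 has {c,e}; column 4 has {a,b,c} — only d is left for (r3,c4).
row 4 has {a,b,c}; column 1 has {b,c,e} — only d is left for (r4,c1).
row 4 has {a,b,c,d}; column 2 has {a,c,d} — only e is left for (r4,c2).
row 5 has {c,e}; column 2 has {a,c,d,e} — only b is left for (r5,c2).
row 5 has {b,c,e}; column 3 has {a,b,c,e} — only d is left for (r5,c3).
row 5 has {b,c,d,e}; column 5 has {c,d,e}; the diagonal has {b,c,d,e} — only a is left for (r5,c5).
row 1 has {a,b,c,d}; column 4 has {a,b,c,d} — only e is left for (r1,c4).
row 3 has {c,d,e}; column 1 has {b,c,d,e} — only a is left for (r3,c1).
row 3 has {a,c,d,e}; column 5 has {a,c,d,e} — only b is left for (r3,c5).

c a b e d / b d c a e / a c e d b / d e a b c / e b d c a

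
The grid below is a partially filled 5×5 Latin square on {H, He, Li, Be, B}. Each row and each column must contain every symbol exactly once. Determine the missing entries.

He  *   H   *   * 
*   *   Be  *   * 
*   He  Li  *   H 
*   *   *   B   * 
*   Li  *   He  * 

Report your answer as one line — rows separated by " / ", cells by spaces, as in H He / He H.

At row 3, column 4: row 3 has {H,He,Li}; column 4 has {He,B}; that leaves Be.
At row 4, column 3: row 4 has {B}; column 3 has {H,Li,Be}; that leaves He.
At row 5, column 3: row 5 has {He,Li}; column 3 has {H,He,Li,Be}; that leaves B.
At row 5, column 5: row 5 has {He,Li,B}; column 5 has {H}; that leaves Be.
At row 1, column 4: row 1 has {H,He}; column 4 has {He,Be,B}; that leaves Li.
At row 1, column 5: row 1 has {H,He,Li}; column 5 has {H,Be}; that leaves B.
At row 2, column 4: row 2 has {Be}; column 4 has {He,Li,Be,B}; that leaves H.
At row 3, column 1: row 3 has {H,He,Li,Be}; column 1 has {He}; that leaves B.
At row 4, column 5: row 4 has {He,B}; column 5 has {H,Be,B}; that leaves Li.
At row 5, column 1: row 5 has {He,Li,Be,B}; column 1 has {He,B}; that leaves H.
At row 1, column 2: row 1 has {H,He,Li,B}; column 2 has {He,Li}; that leaves Be.
At row 2, column 1: row 2 has {H,Be}; column 1 has {H,He,B}; that leaves Li.
At row 2, column 2: row 2 has {H,Li,Be}; column 2 has {He,Li,Be}; that leaves B.
At row 2, column 5: row 2 has {H,Li,Be,B}; column 5 has {H,Li,Be,B}; that leaves He.
At row 4, column 1: row 4 has {He,Li,B}; column 1 has {H,He,Li,B}; that leaves Be.
At row 4, column 2: row 4 has {He,Li,Be,B}; column 2 has {He,Li,Be,B}; that leaves H.

He Be H Li B / Li B Be H He / B He Li Be H / Be H He B Li / H Li B He Be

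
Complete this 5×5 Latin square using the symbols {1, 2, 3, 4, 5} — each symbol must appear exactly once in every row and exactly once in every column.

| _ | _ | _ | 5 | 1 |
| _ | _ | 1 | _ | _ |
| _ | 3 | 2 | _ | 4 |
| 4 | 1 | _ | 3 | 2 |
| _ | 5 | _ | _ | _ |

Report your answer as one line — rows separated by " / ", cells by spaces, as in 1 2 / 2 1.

(r3,c4): row 3 has {2,3,4}; column 4 has {3,5}, so it must be 1.
(r4,c3): row 4 has {1,2,3,4}; column 3 has {1,2}, so it must be 5.
(r5,c5): row 5 has {5}; column 5 has {1,2,4}, so it must be 3.
(r2,c5): row 2 has {1}; column 5 has {1,2,3,4}, so it must be 5.
(r3,c1): row 3 has {1,2,3,4}; column 1 has {4}, so it must be 5.
(r5,c3): row 5 has {3,5}; column 3 has {1,2,5}, so it must be 4.
(r5,c4): row 5 has {3,4,5}; column 4 has {1,3,5}, so it must be 2.
(r1,c3): row 1 has {1,5}; column 3 has {1,2,4,5}, so it must be 3.
(r2,c4): row 2 has {1,5}; column 4 has {1,2,3,5}, so it must be 4.
(r5,c1): row 5 has {2,3,4,5}; column 1 has {4,5}, so it must be 1.
(r1,c1): row 1 has {1,3,5}; column 1 has {1,4,5}, so it must be 2.
(r1,c2): row 1 has {1,2,3,5}; column 2 has {1,3,5}, so it must be 4.
(r2,c1): row 2 has {1,4,5}; column 1 has {1,2,4,5}, so it must be 3.
(r2,c2): row 2 has {1,3,4,5}; column 2 has {1,3,4,5}, so it must be 2.

2 4 3 5 1 / 3 2 1 4 5 / 5 3 2 1 4 / 4 1 5 3 2 / 1 5 4 2 3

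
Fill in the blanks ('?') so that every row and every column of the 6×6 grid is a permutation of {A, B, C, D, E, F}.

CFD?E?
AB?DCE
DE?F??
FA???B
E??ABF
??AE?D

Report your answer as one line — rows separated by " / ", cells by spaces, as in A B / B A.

C F D B E A / A B F D C E / D E B F A C / F A E C D B / E D C A B F / B C A E F D

(r1,c4): row 1 has {C,D,E,F}; column 4 has {A,D,E,F}, so it must be B.
(r1,c6): row 1 has {B,C,D,E,F}; column 6 has {B,D,E,F}, so it must be A.
(r2,c3): row 2 has {A,B,C,D,E}; column 3 has {A,D}, so it must be F.
(r3,c5): row 3 has {D,E,F}; column 5 has {B,C,E}, so it must be A.
(r3,c6): row 3 has {A,D,E,F}; column 6 has {A,B,D,E,F}, so it must be C.
(r4,c4): row 4 has {A,B,F}; column 4 has {A,B,D,E,F}, so it must be C.
(r4,c5): row 4 has {A,B,C,F}; column 5 has {A,B,C,E}, so it must be D.
(r5,c3): row 5 has {A,B,E,F}; column 3 has {A,D,F}, so it must be C.
(r6,c1): row 6 has {A,D,E}; column 1 has {A,C,D,E,F}, so it must be B.
(r6,c2): row 6 has {A,B,D,E}; column 2 has {A,B,E,F}, so it must be C.
(r6,c5): row 6 has {A,B,C,D,E}; column 5 has {A,B,C,D,E}, so it must be F.
(r3,c3): row 3 has {A,C,D,E,F}; column 3 has {A,C,D,F}, so it must be B.
(r4,c3): row 4 has {A,B,C,D,F}; column 3 has {A,B,C,D,F}, so it must be E.
(r5,c2): row 5 has {A,B,C,E,F}; column 2 has {A,B,C,E,F}, so it must be D.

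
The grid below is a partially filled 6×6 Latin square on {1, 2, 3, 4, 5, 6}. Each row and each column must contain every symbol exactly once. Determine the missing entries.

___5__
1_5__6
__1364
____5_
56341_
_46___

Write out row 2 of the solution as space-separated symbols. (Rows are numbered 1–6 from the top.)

1 3 5 2 4 6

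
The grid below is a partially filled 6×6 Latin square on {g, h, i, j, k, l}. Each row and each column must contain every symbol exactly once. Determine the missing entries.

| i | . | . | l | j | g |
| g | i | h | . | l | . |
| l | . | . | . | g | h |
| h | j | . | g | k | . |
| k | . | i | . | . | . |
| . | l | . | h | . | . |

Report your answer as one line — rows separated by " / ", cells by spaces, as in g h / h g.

(r1,c3) = k
(r3,c2) = k
(r3,c3) = j
(r3,c4) = i
(r4,c3) = l
(r4,c6) = i
(r5,c4) = j
(r5,c5) = h
(r5,c6) = l
(r6,c1) = j
(r6,c3) = g
(r6,c5) = i
(r6,c6) = k
(r1,c2) = h
(r2,c4) = k
(r2,c6) = j
(r5,c2) = g

i h k l j g / g i h k l j / l k j i g h / h j l g k i / k g i j h l / j l g h i k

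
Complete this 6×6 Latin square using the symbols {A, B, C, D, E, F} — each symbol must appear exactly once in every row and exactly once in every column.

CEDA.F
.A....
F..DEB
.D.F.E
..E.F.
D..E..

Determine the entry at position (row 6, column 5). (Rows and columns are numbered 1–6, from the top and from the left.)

At row 1, column 5: row 1 has {A,C,D,E,F}; column 5 has {E,F}; that leaves B.
At row 3, column 2: row 3 has {B,D,E,F}; column 2 has {A,D,E}; that leaves C.
At row 3, column 3: row 3 has {B,C,D,E,F}; column 3 has {D,E}; that leaves A.
At row 5, column 2: row 5 has {E,F}; column 2 has {A,C,D,E}; that leaves B.
At row 5, column 4: row 5 has {B,E,F}; column 4 has {A,D,E,F}; that leaves C.
At row 6, column 2: row 6 has {D,E}; column 2 has {A,B,C,D,E}; that leaves F.
At row 2, column 4: row 2 has {A}; column 4 has {A,C,D,E,F}; that leaves B.
At row 5, column 1: row 5 has {B,C,E,F}; column 1 has {C,D,F}; that leaves A.
At row 5, column 6: row 5 has {A,B,C,E,F}; column 6 has {B,E,F}; that leaves D.
At row 2, column 1: row 2 has {A,B}; column 1 has {A,C,D,F}; that leaves E.
At row 2, column 6: row 2 has {A,B,E}; column 6 has {B,D,E,F}; that leaves C.
At row 4, column 1: row 4 has {D,E,F}; column 1 has {A,C,D,E,F}; that leaves B.
At row 4, column 3: row 4 has {B,D,E,F}; column 3 has {A,D,E}; that leaves C.
At row 4, column 5: row 4 has {B,C,D,E,F}; column 5 has {B,E,F}; that leaves A.
At row 6, column 3: row 6 has {D,E,F}; column 3 has {A,C,D,E}; that leaves B.
At row 6, column 5: row 6 has {B,D,E,F}; column 5 has {A,B,E,F}; that leaves C.

C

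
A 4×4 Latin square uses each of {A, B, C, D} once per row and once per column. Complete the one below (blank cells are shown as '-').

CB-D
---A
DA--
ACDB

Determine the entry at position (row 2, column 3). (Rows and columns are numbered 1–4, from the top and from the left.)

(r1,c3) = A
(r2,c1) = B
(r2,c2) = D
(r2,c3) = C

C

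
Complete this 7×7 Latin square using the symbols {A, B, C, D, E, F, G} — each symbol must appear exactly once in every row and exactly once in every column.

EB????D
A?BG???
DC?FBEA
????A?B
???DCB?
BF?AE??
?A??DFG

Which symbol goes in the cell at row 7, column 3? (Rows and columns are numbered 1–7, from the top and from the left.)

E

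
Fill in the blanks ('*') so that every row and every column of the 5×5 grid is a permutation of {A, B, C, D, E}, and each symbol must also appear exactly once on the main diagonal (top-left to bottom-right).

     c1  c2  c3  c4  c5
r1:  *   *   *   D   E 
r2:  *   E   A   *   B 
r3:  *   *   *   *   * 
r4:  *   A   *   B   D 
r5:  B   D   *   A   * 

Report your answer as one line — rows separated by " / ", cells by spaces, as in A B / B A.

(r2,c4): row 2 has {A,B,E}; column 4 has {A,B,D}, so it must be C.
(r3,c4): row 3 is empty so far; column 4 has {A,B,C,D}, so it must be E.
(r5,c5): row 5 has {A,B,D}; column 5 has {B,D,E}; the diagonal has {B,E}, so it must be C.
(r1,c1): row 1 has {D,E}; column 1 has {B}; the diagonal has {B,C,E}, so it must be A.
(r2,c1): row 2 has {A,B,C,E}; column 1 has {A,B}, so it must be D.
(r3,c1): row 3 has {E}; column 1 has {A,B,D}, so it must be C.
(r3,c2): row 3 has {C,E}; column 2 has {A,D,E}, so it must be B.
(r3,c3): row 3 has {B,C,E}; column 3 has {A}; the diagonal has {A,B,C,E}, so it must be D.
(r3,c5): row 3 has {B,C,D,E}; column 5 has {B,C,D,E}, so it must be A.
(r4,c1): row 4 has {A,B,D}; column 1 has {A,B,C,D}, so it must be E.
(r4,c3): row 4 has {A,B,D,E}; column 3 has {A,D}, so it must be C.
(r5,c3): row 5 has {A,B,C,D}; column 3 has {A,C,D}, so it must be E.
(r1,c2): row 1 has {A,D,E}; column 2 has {A,B,D,E}, so it must be C.
(r1,c3): row 1 has {A,C,D,E}; column 3 has {A,C,D,E}, so it must be B.

A C B D E / D E A C B / C B D E A / E A C B D / B D E A C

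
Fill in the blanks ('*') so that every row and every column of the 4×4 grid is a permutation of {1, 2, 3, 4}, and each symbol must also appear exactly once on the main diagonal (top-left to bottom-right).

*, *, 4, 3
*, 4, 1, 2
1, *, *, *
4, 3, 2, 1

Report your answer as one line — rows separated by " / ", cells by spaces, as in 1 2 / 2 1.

2 1 4 3 / 3 4 1 2 / 1 2 3 4 / 4 3 2 1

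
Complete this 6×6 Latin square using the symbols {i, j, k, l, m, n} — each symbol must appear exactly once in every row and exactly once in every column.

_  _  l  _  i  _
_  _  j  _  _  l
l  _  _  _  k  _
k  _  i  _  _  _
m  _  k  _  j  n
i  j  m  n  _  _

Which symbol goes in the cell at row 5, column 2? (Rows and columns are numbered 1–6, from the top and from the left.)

i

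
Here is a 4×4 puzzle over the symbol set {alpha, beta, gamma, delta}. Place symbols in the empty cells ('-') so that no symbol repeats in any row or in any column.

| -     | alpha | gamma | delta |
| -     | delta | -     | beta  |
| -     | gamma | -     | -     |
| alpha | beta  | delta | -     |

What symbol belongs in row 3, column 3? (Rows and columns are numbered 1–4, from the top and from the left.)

beta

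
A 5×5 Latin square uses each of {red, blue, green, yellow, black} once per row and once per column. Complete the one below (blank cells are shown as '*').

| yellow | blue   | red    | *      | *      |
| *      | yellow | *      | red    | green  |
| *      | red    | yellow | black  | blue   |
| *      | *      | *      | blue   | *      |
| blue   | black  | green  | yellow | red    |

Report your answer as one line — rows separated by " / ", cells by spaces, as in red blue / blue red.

yellow blue red green black / black yellow blue red green / green red yellow black blue / red green black blue yellow / blue black green yellow red

(r1,c4) = green
(r1,c5) = black
(r2,c1) = black
(r2,c3) = blue
(r3,c1) = green
(r4,c1) = red
(r4,c2) = green
(r4,c3) = black
(r4,c5) = yellow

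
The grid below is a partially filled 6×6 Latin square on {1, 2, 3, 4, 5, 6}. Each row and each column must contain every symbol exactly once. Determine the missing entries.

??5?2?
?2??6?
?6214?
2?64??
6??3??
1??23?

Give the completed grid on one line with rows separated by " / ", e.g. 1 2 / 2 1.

(r1,c4) = 6
(r2,c4) = 5
(r6,c3) = 4
(r5,c3) = 1
(r5,c5) = 5
(r6,c2) = 5
(r6,c6) = 6
(r2,c3) = 3
(r4,c5) = 1
(r5,c2) = 4
(r5,c6) = 2
(r2,c1) = 4
(r2,c6) = 1
(r4,c2) = 3
(r4,c6) = 5
(r1,c1) = 3
(r1,c2) = 1
(r1,c6) = 4
(r3,c1) = 5
(r3,c6) = 3

3 1 5 6 2 4 / 4 2 3 5 6 1 / 5 6 2 1 4 3 / 2 3 6 4 1 5 / 6 4 1 3 5 2 / 1 5 4 2 3 6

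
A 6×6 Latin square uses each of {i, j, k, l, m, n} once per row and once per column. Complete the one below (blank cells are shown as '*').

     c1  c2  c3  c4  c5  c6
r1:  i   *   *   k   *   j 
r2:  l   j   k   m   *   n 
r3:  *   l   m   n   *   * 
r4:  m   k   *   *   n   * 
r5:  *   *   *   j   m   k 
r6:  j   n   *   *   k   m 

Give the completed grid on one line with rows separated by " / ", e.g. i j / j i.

i m n k l j / l j k m i n / k l m n j i / m k j i n l / n i l j m k / j n i l k m

(r1,c2) = m
(r1,c5) = l
(r2,c5) = i
(r3,c1) = k
(r3,c5) = j
(r3,c6) = i
(r4,c6) = l
(r5,c1) = n
(r5,c2) = i
(r5,c3) = l
(r6,c3) = i
(r6,c4) = l
(r1,c3) = n
(r4,c3) = j
(r4,c4) = i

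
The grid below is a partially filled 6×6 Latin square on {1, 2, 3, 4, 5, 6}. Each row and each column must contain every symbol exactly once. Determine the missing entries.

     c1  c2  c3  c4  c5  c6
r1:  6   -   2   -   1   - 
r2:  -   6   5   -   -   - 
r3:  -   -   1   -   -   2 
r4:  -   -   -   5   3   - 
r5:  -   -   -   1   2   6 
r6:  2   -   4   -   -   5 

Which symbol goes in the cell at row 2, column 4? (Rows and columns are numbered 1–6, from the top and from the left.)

2

At row 2, column 5: row 2 has {5,6}; column 5 has {1,2,3}; that leaves 4.
At row 4, column 3: row 4 has {3,5}; column 3 has {1,2,4,5}; that leaves 6.
At row 5, column 3: row 5 has {1,2,6}; column 3 has {1,2,4,5,6}; that leaves 3.
At row 6, column 5: row 6 has {2,4,5}; column 5 has {1,2,3,4}; that leaves 6.
At row 3, column 5: row 3 has {1,2}; column 5 has {1,2,3,4,6}; that leaves 5.
At row 6, column 4: row 6 has {2,4,5,6}; column 4 has {1,5}; that leaves 3.
At row 1, column 4: row 1 has {1,2,6}; column 4 has {1,3,5}; that leaves 4.
At row 1, column 6: row 1 has {1,2,4,6}; column 6 has {2,5,6}; that leaves 3.
At row 2, column 4: row 2 has {4,5,6}; column 4 has {1,3,4,5}; that leaves 2.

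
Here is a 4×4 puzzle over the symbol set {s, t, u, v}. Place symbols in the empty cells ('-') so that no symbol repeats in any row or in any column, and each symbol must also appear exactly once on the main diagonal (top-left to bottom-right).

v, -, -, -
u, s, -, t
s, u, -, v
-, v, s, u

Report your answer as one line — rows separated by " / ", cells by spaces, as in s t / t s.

v t u s / u s v t / s u t v / t v s u

row 1 has {v}; column 2 has {s,u,v} — only t is left for (r1,c2).
row 1 has {t,v}; column 3 has {s} — only u is left for (r1,c3).
row 1 has {t,u,v}; column 4 has {t,u,v} — only s is left for (r1,c4).
row 2 has {s,t,u}; column 3 has {s,u} — only v is left for (r2,c3).
row 3 has {s,u,v}; column 3 has {s,u,v}; the diagonal has {s,u,v} — only t is left for (r3,c3).
row 4 has {s,u,v}; column 1 has {s,u,v} — only t is left for (r4,c1).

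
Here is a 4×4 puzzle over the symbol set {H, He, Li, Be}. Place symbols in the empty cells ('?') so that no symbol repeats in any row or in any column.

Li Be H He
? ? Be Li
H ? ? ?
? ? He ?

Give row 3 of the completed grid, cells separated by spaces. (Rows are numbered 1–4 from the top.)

(r2,c1) = He
(r2,c2) = H
(r3,c3) = Li
(r3,c4) = Be
(r4,c1) = Be
(r4,c2) = Li
(r4,c4) = H
(r3,c2) = He

H He Li Be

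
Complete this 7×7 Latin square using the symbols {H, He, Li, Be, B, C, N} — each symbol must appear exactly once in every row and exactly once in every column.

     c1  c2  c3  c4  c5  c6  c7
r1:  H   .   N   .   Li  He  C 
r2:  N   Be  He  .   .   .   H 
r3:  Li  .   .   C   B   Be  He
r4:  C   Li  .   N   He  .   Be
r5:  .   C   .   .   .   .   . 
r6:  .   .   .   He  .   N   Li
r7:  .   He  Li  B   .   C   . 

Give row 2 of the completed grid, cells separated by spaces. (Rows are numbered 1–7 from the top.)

N Be He Li C B H

(r1,c2) = B
(r1,c4) = Be
(r2,c4) = Li
(r2,c5) = C
(r2,c6) = B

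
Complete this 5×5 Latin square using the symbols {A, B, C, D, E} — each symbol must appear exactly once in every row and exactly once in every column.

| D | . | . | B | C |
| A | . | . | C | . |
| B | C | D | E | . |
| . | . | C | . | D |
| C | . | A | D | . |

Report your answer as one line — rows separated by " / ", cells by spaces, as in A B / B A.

(r1,c3) = E
(r2,c3) = B
(r2,c5) = E
(r3,c5) = A
(r4,c1) = E
(r4,c4) = A
(r5,c5) = B
(r1,c2) = A
(r2,c2) = D
(r4,c2) = B
(r5,c2) = E

D A E B C / A D B C E / B C D E A / E B C A D / C E A D B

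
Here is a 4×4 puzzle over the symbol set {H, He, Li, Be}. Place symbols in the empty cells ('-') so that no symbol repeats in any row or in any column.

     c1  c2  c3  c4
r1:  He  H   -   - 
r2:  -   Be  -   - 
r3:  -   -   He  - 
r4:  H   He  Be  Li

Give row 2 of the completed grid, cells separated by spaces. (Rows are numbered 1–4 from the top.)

(r1,c3) = Li
(r1,c4) = Be
(r2,c1) = Li
(r2,c3) = H
(r2,c4) = He

Li Be H He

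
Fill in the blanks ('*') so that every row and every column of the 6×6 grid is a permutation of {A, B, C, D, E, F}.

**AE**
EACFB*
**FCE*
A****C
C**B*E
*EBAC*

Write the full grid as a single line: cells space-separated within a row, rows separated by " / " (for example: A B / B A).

Cell (r2,c6): row 2 has {A,B,C,E,F}; column 6 has {C,E} → D.
Cell (r4,c4): row 4 has {A,C}; column 4 has {A,B,C,E,F} → D.
Cell (r4,c5): row 4 has {A,C,D}; column 5 has {B,C,E} → F.
Cell (r5,c3): row 5 has {B,C,E}; column 3 has {A,B,C,F} → D.
Cell (r5,c5): row 5 has {B,C,D,E}; column 5 has {B,C,E,F} → A.
Cell (r6,c6): row 6 has {A,B,C,E}; column 6 has {C,D,E} → F.
Cell (r1,c5): row 1 has {A,E}; column 5 has {A,B,C,E,F} → D.
Cell (r1,c6): row 1 has {A,D,E}; column 6 has {C,D,E,F} → B.
Cell (r3,c6): row 3 has {C,E,F}; column 6 has {B,C,D,E,F} → A.
Cell (r4,c2): row 4 has {A,C,D,F}; column 2 has {A,E} → B.
Cell (r4,c3): row 4 has {A,B,C,D,F}; column 3 has {A,B,C,D,F} → E.
Cell (r5,c2): row 5 has {A,B,C,D,E}; column 2 has {A,B,E} → F.
Cell (r6,c1): row 6 has {A,B,C,E,F}; column 1 has {A,C,E} → D.
Cell (r1,c1): row 1 has {A,B,D,E}; column 1 has {A,C,D,E} → F.
Cell (r1,c2): row 1 has {A,B,D,E,F}; column 2 has {A,B,E,F} → C.
Cell (r3,c1): row 3 has {A,C,E,F}; column 1 has {A,C,D,E,F} → B.
Cell (r3,c2): row 3 has {A,B,C,E,F}; column 2 has {A,B,C,E,F} → D.

F C A E D B / E A C F B D / B D F C E A / A B E D F C / C F D B A E / D E B A C F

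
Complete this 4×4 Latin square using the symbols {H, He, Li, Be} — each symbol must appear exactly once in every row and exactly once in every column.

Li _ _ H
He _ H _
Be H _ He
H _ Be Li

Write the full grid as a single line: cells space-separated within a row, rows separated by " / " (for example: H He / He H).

Li Be He H / He Li H Be / Be H Li He / H He Be Li

At row 1, column 3: row 1 has {H,Li}; column 3 has {H,Be}; that leaves He.
At row 2, column 4: row 2 has {H,He}; column 4 has {H,He,Li}; that leaves Be.
At row 3, column 3: row 3 has {H,He,Be}; column 3 has {H,He,Be}; that leaves Li.
At row 4, column 2: row 4 has {H,Li,Be}; column 2 has {H}; that leaves He.
At row 1, column 2: row 1 has {H,He,Li}; column 2 has {H,He}; that leaves Be.
At row 2, column 2: row 2 has {H,He,Be}; column 2 has {H,He,Be}; that leaves Li.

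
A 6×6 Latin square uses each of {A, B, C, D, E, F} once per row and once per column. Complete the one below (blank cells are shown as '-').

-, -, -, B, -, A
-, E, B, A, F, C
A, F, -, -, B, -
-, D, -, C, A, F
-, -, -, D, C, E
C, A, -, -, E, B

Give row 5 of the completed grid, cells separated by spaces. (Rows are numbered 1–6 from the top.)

F B A D C E

(r1,c2) = C
(r1,c5) = D
(r2,c1) = D
(r3,c4) = E
(r3,c6) = D
(r4,c3) = E
(r5,c2) = B
(r6,c4) = F
(r1,c3) = F
(r3,c3) = C
(r4,c1) = B
(r5,c1) = F
(r5,c3) = A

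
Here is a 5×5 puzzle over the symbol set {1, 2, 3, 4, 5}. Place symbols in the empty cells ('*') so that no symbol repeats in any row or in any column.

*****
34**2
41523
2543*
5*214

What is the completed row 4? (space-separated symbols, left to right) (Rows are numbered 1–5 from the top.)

2 5 4 3 1

At row 1, column 1: row 1 is empty so far; column 1 has {2,3,4,5}; that leaves 1.
At row 1, column 3: row 1 has {1}; column 3 has {2,4,5}; that leaves 3.
At row 1, column 5: row 1 has {1,3}; column 5 has {2,3,4}; that leaves 5.
At row 2, column 3: row 2 has {2,3,4}; column 3 has {2,3,4,5}; that leaves 1.
At row 2, column 4: row 2 has {1,2,3,4}; column 4 has {1,2,3}; that leaves 5.
At row 4, column 5: row 4 has {2,3,4,5}; column 5 has {2,3,4,5}; that leaves 1.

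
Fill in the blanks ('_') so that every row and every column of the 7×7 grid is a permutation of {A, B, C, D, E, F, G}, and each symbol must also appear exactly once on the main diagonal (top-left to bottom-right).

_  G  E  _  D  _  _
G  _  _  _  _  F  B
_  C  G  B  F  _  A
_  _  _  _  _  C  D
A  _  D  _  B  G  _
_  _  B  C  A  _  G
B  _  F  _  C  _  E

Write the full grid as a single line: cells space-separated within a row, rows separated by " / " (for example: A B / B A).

C G E A D B F / G A C D E F B / D C G B F E A / E B A F G C D / A F D E B G C / F E B C A D G / B D F G C A E

Cell (r2,c5): row 2 has {B,F,G}; column 5 has {A,B,C,D,F} → E.
Cell (r4,c3): row 4 has {C,D}; column 3 has {B,D,E,F,G} → A.
Cell (r4,c4): row 4 has {A,C,D}; column 4 has {B,C}; the diagonal has {B,E,G} → F.
Cell (r4,c5): row 4 has {A,C,D,F}; column 5 has {A,B,C,D,E,F} → G.
Cell (r5,c4): row 5 has {A,B,D,G}; column 4 has {B,C,F} → E.
Cell (r6,c6): row 6 has {A,B,C,G}; column 6 has {C,F,G}; the diagonal has {B,E,F,G} → D.
Cell (r7,c6): row 7 has {B,C,E,F}; column 6 has {C,D,F,G} → A.
Cell (r1,c1): row 1 has {D,E,G}; column 1 has {A,B,G}; the diagonal has {B,D,E,F,G} → C.
Cell (r1,c4): row 1 has {C,D,E,G}; column 4 has {B,C,E,F} → A.
Cell (r1,c6): row 1 has {A,C,D,E,G}; column 6 has {A,C,D,F,G} → B.
Cell (r1,c7): row 1 has {A,B,C,D,E,G}; column 7 has {A,B,D,E,G} → F.
Cell (r2,c2): row 2 has {B,E,F,G}; column 2 has {C,G}; the diagonal has {B,C,D,E,F,G} → A.
Cell (r2,c3): row 2 has {A,B,E,F,G}; column 3 has {A,B,D,E,F,G} → C.
Cell (r2,c4): row 2 has {A,B,C,E,F,G}; column 4 has {A,B,C,E,F} → D.
Cell (r3,c6): row 3 has {A,B,C,F,G}; column 6 has {A,B,C,D,F,G} → E.
Cell (r4,c1): row 4 has {A,C,D,F,G}; column 1 has {A,B,C,G} → E.
Cell (r4,c2): row 4 has {A,C,D,E,F,G}; column 2 has {A,C,G} → B.
Cell (r5,c2): row 5 has {A,B,D,E,G}; column 2 has {A,B,C,G} → F.
Cell (r5,c7): row 5 has {A,B,D,E,F,G}; column 7 has {A,B,D,E,F,G} → C.
Cell (r6,c1): row 6 has {A,B,C,D,G}; column 1 has {A,B,C,E,G} → F.
Cell (r6,c2): row 6 has {A,B,C,D,F,G}; column 2 has {A,B,C,F,G} → E.
Cell (r7,c2): row 7 has {A,B,C,E,F}; column 2 has {A,B,C,E,F,G} → D.
Cell (r7,c4): row 7 has {A,B,C,D,E,F}; column 4 has {A,B,C,D,E,F} → G.
Cell (r3,c1): row 3 has {A,B,C,E,F,G}; column 1 has {A,B,C,E,F,G} → D.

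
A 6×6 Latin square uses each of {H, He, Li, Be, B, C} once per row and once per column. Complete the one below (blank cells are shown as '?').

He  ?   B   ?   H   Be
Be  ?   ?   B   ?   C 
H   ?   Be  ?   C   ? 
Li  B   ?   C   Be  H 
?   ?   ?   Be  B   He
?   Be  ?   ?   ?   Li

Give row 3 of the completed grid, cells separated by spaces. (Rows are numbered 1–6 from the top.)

H Li Be He C B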